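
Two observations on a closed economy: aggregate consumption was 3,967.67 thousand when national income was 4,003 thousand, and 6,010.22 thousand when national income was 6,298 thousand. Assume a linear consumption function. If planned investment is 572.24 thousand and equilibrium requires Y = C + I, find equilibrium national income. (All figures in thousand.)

Y = 8884

MPC = (6010.22 − 3967.67)/(6298 − 4003) = 2042.55/2295 = 0.89
a = 3967.67 − 0.89(4003) = 405
Equilibrium: Y = 405 + 0.89Y + 572.24
0.11Y = 977.24, so Y = 977.24/0.11 = 8884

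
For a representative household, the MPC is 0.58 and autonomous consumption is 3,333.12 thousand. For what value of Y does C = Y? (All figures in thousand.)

At break-even, C = Y: 3333.12 + 0.58Y = Y
0.42Y = 3333.12, so Y = 3333.12/0.42 = 7936

Y = 7936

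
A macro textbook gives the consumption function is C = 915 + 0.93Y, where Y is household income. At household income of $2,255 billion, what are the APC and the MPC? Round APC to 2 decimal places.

APC = 1.34; MPC = 0.93

MPC = 0.93 (the slope of the consumption function)
C = 915 + 0.93(2255) = 3012.15, so APC = 3012.15/2255 = 1.34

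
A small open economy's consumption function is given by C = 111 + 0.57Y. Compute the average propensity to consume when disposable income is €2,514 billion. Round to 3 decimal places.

APC = 0.614

C = 111 + 0.57(2514) = 1543.98
APC = C/Y = 1543.98/2514 = 0.614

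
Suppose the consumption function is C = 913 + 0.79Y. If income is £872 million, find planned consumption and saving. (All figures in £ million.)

C = 913 + 0.79(872) = 913 + 688.88 = 1601.88
S = Y − C = 872 − 1601.88 = -729.88

C = 1601.88; S = -729.88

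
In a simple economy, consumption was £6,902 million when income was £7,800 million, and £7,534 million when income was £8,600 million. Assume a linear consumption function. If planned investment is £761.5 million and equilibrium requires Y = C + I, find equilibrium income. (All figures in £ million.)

Y = 7150

MPC = (7534 − 6902)/(8600 − 7800) = 632/800 = 0.79
a = 6902 − 0.79(7800) = 740
Equilibrium: Y = 740 + 0.79Y + 761.5
0.21Y = 1501.5, so Y = 1501.5/0.21 = 7150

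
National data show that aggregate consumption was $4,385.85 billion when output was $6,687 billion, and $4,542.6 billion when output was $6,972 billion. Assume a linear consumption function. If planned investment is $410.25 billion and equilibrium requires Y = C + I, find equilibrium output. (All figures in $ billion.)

MPC = (4542.6 − 4385.85)/(6972 − 6687) = 156.75/285 = 0.55
a = 4385.85 − 0.55(6687) = 708
Equilibrium: Y = 708 + 0.55Y + 410.25
0.45Y = 1118.25, so Y = 1118.25/0.45 = 2485

Y = 2485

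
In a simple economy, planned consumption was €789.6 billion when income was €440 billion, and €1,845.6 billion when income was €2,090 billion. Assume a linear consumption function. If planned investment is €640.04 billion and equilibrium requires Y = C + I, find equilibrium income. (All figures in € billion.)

MPC = (1845.6 − 789.6)/(2090 − 440) = 1056/1650 = 0.64
a = 789.6 − 0.64(440) = 508
Equilibrium: Y = 508 + 0.64Y + 640.04
0.36Y = 1148.04, so Y = 1148.04/0.36 = 3189

Y = 3189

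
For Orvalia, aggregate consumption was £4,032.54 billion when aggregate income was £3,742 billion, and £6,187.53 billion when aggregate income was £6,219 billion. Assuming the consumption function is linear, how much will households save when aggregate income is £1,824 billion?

MPC = (6187.53 − 4032.54)/(6219 − 3742) = 2154.99/2477 = 0.87
a = 4032.54 − 0.87(3742) = 4032.54 − 3255.54 = 777
C = 777 + 0.87(1824) = 2363.88
S = 1824 − 2363.88 = -539.88

S = -539.88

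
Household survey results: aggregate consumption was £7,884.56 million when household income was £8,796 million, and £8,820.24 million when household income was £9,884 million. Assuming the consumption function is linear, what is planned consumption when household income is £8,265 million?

C = 7427.9

MPC = (8820.24 − 7884.56)/(9884 − 8796) = 935.68/1088 = 0.86
a = 7884.56 − 0.86(8796) = 7884.56 − 7564.56 = 320
C = 320 + 0.86(8265) = 320 + 7107.9 = 7427.9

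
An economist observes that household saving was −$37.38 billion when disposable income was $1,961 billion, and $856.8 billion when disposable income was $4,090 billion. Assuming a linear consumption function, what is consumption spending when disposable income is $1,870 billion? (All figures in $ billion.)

C = 1945.6

MPS = ΔS/ΔY = (856.8 − (-37.38))/(4090 − 1961) = 894.18/2129 = 0.42
MPC = 1 − MPS = 0.58
Autonomous saving = -37.38 − 0.42(1961) = -861, so a = 861
C = 861 + 0.58(1870) = 861 + 1084.6 = 1945.6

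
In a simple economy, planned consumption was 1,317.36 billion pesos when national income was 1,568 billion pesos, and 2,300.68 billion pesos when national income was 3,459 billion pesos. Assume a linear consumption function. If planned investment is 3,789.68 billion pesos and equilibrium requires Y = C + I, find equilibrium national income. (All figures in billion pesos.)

MPC = (2300.68 − 1317.36)/(3459 − 1568) = 983.32/1891 = 0.52
a = 1317.36 − 0.52(1568) = 502
Equilibrium: Y = 502 + 0.52Y + 3789.68
0.48Y = 4291.68, so Y = 4291.68/0.48 = 8941

Y = 8941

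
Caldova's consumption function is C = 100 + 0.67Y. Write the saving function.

S = -100 + 0.33Y

S = Y − C = Y − (100 + 0.67Y) = -100 + (1 − 0.67)Y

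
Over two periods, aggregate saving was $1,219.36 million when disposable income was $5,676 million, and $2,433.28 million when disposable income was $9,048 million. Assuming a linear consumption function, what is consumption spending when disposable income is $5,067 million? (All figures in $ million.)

C = 4066.88

MPS = ΔS/ΔY = (2433.28 − 1219.36)/(9048 − 5676) = 1213.92/3372 = 0.36
MPC = 1 − MPS = 0.64
Autonomous saving = 1219.36 − 0.36(5676) = -824, so a = 824
C = 824 + 0.64(5067) = 824 + 3242.88 = 4066.88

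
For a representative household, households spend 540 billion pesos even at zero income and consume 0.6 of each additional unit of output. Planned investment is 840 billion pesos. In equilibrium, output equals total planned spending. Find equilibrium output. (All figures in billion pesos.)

Y = 3450

Y = C + I = 540 + 0.6Y + 840
Y − 0.6Y = 1380
0.4Y = 1380, so Y = 1380/0.4 = 3450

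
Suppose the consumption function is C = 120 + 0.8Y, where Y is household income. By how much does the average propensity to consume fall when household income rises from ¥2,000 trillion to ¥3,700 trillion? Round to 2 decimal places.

At Y = 2000: C = 120 + 0.8(2000) = 1720, APC = 1720/2000 = 0.860
At Y = 3700: C = 3080, APC = 3080/3700 = 0.832
Fall in APC = 0.860 − 0.832 = 0.028 ≈ 0.03

ΔAPC = 0.03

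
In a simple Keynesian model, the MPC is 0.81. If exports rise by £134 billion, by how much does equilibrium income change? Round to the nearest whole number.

The multiplier is 1/(1 − MPC) = 1/0.19.
ΔY = 134/0.19 = 705.26 ≈ 705

ΔY ≈ 705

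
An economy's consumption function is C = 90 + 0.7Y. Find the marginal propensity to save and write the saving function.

MPS = 0.3; S = -90 + 0.3Y

MPS = 1 − MPC = 1 − 0.7 = 0.3
S = Y − C = -90 + 0.3Y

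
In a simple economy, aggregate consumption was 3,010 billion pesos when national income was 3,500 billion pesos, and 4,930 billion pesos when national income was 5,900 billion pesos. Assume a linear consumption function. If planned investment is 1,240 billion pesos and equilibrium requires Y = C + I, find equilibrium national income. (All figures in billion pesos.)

Y = 7250

MPC = (4930 − 3010)/(5900 − 3500) = 1920/2400 = 0.8
a = 3010 − 0.8(3500) = 210
Equilibrium: Y = 210 + 0.8Y + 1240
0.2Y = 1450, so Y = 1450/0.2 = 7250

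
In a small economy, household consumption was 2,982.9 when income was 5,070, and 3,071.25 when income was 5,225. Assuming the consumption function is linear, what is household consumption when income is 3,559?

MPC = (3071.25 − 2982.9)/(5225 − 5070) = 88.35/155 = 0.57
a = 2982.9 − 0.57(5070) = 2982.9 − 2889.9 = 93
C = 93 + 0.57(3559) = 93 + 2028.63 = 2121.63

C = 2121.63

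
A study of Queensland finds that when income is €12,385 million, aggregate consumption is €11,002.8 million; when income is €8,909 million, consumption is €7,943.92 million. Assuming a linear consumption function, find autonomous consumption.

a = 104

MPC = ΔC/ΔY = (11002.8 − 7943.92)/(12385 − 8909) = 3058.88/3476 = 0.88
a = C − MPC·Y = 7943.92 − 0.88(8909) = 7943.92 − 7839.92 = 104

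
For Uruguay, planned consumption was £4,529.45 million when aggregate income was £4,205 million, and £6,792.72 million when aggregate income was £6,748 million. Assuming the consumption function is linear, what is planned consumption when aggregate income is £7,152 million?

MPC = (6792.72 − 4529.45)/(6748 − 4205) = 2263.27/2543 = 0.89
a = 4529.45 − 0.89(4205) = 4529.45 − 3742.45 = 787
C = 787 + 0.89(7152) = 787 + 6365.28 = 7152.28

C = 7152.28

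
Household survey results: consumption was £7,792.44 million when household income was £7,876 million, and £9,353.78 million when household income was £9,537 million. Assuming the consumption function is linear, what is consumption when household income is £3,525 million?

C = 3702.5

MPC = (9353.78 − 7792.44)/(9537 − 7876) = 1561.34/1661 = 0.94
a = 7792.44 − 0.94(7876) = 7792.44 − 7403.44 = 389
C = 389 + 0.94(3525) = 389 + 3313.5 = 3702.5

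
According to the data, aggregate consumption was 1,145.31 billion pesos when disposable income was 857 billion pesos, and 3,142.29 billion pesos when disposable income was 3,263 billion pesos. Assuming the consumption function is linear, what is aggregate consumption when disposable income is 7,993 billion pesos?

MPC = (3142.29 − 1145.31)/(3263 − 857) = 1996.98/2406 = 0.83
a = 1145.31 − 0.83(857) = 1145.31 − 711.31 = 434
C = 434 + 0.83(7993) = 434 + 6634.19 = 7068.19

C = 7068.19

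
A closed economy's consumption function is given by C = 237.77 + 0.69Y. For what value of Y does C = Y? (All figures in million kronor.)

Y = 767

At break-even, C = Y: 237.77 + 0.69Y = Y
0.31Y = 237.77, so Y = 237.77/0.31 = 767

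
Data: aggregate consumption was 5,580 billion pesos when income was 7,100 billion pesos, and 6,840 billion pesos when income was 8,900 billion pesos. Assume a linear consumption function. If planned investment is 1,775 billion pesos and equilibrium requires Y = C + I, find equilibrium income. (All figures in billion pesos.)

MPC = (6840 − 5580)/(8900 − 7100) = 1260/1800 = 0.7
a = 5580 − 0.7(7100) = 610
Equilibrium: Y = 610 + 0.7Y + 1775
0.3Y = 2385, so Y = 2385/0.3 = 7950

Y = 7950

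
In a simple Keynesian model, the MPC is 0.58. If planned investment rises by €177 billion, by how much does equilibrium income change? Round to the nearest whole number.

The multiplier is 1/(1 − MPC) = 1/0.42.
ΔY = 177/0.42 = 421.43 ≈ 421

ΔY ≈ 421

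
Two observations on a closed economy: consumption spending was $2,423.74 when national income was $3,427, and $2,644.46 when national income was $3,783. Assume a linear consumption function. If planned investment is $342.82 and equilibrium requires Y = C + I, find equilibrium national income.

MPC = (2644.46 − 2423.74)/(3783 − 3427) = 220.72/356 = 0.62
a = 2423.74 − 0.62(3427) = 299
Equilibrium: Y = 299 + 0.62Y + 342.82
0.38Y = 641.82, so Y = 641.82/0.38 = 1689

Y = 1689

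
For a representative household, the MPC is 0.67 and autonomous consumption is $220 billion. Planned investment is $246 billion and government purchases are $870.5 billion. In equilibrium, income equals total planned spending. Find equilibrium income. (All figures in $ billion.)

Y = 4050

Y = C + I + G = 220 + 0.67Y + 246 + 870.5
Y − 0.67Y = 1336.5
0.33Y = 1336.5, so Y = 1336.5/0.33 = 4050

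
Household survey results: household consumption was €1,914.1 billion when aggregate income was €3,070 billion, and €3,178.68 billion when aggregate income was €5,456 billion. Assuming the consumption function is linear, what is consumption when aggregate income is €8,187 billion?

C = 4626.11

MPC = (3178.68 − 1914.1)/(5456 − 3070) = 1264.58/2386 = 0.53
a = 1914.1 − 0.53(3070) = 1914.1 − 1627.1 = 287
C = 287 + 0.53(8187) = 287 + 4339.11 = 4626.11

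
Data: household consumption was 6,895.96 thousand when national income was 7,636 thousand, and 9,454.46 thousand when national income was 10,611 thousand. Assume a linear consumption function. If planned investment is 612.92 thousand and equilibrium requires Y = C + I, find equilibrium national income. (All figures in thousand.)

Y = 6728

MPC = (9454.46 − 6895.96)/(10611 − 7636) = 2558.5/2975 = 0.86
a = 6895.96 − 0.86(7636) = 329
Equilibrium: Y = 329 + 0.86Y + 612.92
0.14Y = 941.92, so Y = 941.92/0.14 = 6728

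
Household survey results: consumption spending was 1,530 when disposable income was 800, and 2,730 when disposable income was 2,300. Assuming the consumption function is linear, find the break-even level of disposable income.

Y = 4450

MPC = (2730 − 1530)/(2300 − 800) = 1200/1500 = 0.8
a = 1530 − 0.8(800) = 1530 − 640 = 890
Break-even: Y = a/(1−MPC) = 890/0.2 = 4450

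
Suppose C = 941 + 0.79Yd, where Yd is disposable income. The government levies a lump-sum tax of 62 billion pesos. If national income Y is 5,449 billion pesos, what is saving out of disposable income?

Yd = Y − T = 5449 − 62 = 5387
C = 941 + 0.79(5387) = 941 + 4255.73 = 5196.73
S = Yd − C = 5387 − 5196.73 = 190.27

S = 190.27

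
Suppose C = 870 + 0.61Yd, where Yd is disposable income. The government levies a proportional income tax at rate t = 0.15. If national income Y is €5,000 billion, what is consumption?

Yd = (1 − 0.15)(5000) = 0.85(5000) = 4250
C = 870 + 0.61(4250) = 870 + 2592.5 = 3462.5

C = 3462.5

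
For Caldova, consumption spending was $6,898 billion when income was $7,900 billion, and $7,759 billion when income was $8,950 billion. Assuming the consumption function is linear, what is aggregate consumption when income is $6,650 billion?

MPC = (7759 − 6898)/(8950 − 7900) = 861/1050 = 0.82
a = 6898 − 0.82(7900) = 6898 − 6478 = 420
C = 420 + 0.82(6650) = 420 + 5453 = 5873

C = 5873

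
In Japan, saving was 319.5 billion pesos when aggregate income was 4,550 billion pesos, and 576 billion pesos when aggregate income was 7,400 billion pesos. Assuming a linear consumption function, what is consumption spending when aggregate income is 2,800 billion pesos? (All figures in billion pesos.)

MPS = ΔS/ΔY = (576 − 319.5)/(7400 − 4550) = 256.5/2850 = 0.09
MPC = 1 − MPS = 0.91
Autonomous saving = 319.5 − 0.09(4550) = -90, so a = 90
C = 90 + 0.91(2800) = 90 + 2548 = 2638

C = 2638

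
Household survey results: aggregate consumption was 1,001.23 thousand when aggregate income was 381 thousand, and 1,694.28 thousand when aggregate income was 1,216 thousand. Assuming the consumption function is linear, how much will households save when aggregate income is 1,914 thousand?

MPC = (1694.28 − 1001.23)/(1216 − 381) = 693.05/835 = 0.83
a = 1001.23 − 0.83(381) = 1001.23 − 316.23 = 685
C = 685 + 0.83(1914) = 2273.62
S = 1914 − 2273.62 = -359.62

S = -359.62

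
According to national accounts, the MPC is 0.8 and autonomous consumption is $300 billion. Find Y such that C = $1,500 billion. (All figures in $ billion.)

Y = 1500

300 + 0.8Y = 1500
0.8Y = 1200, so Y = 1200/0.8 = 1500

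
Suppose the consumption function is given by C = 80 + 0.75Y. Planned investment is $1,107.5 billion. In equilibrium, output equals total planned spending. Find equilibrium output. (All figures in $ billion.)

Y = C + I = 80 + 0.75Y + 1107.5
Y − 0.75Y = 1187.5
0.25Y = 1187.5, so Y = 1187.5/0.25 = 4750

Y = 4750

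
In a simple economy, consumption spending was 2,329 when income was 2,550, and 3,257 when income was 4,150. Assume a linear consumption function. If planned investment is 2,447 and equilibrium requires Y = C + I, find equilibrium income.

MPC = (3257 − 2329)/(4150 − 2550) = 928/1600 = 0.58
a = 2329 − 0.58(2550) = 850
Equilibrium: Y = 850 + 0.58Y + 2447
0.42Y = 3297, so Y = 3297/0.42 = 7850

Y = 7850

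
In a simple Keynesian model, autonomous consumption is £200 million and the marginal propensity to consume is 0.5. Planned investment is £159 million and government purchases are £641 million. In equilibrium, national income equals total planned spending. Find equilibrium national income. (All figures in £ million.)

Y = C + I + G = 200 + 0.5Y + 159 + 641
Y − 0.5Y = 1000
0.5Y = 1000, so Y = 1000/0.5 = 2000

Y = 2000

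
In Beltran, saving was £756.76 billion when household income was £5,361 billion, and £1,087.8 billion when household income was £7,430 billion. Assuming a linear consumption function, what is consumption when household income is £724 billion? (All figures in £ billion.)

MPS = ΔS/ΔY = (1087.8 − 756.76)/(7430 − 5361) = 331.04/2069 = 0.16
MPC = 1 − MPS = 0.84
Autonomous saving = 756.76 − 0.16(5361) = -101, so a = 101
C = 101 + 0.84(724) = 101 + 608.16 = 709.16

C = 709.16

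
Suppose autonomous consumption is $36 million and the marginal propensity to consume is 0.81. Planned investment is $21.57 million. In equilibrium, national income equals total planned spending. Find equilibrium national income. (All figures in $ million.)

Y = C + I = 36 + 0.81Y + 21.57
Y − 0.81Y = 57.57
0.19Y = 57.57, so Y = 57.57/0.19 = 303

Y = 303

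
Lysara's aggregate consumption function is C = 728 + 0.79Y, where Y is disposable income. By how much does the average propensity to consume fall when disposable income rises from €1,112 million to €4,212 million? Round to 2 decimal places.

At Y = 1112: C = 728 + 0.79(1112) = 1606.48, APC = 1606.48/1112 = 1.445
At Y = 4212: C = 4055.48, APC = 4055.48/4212 = 0.963
Fall in APC = 1.445 − 0.963 = 0.482 ≈ 0.48

ΔAPC = 0.48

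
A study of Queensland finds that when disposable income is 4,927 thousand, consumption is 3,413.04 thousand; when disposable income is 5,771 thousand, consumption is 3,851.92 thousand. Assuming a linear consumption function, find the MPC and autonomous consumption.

MPC = 0.52; a = 851

MPC = ΔC/ΔY = (3851.92 − 3413.04)/(5771 − 4927) = 438.88/844 = 0.52
a = C − MPC·Y = 3413.04 − 0.52(4927) = 3413.04 − 2562.04 = 851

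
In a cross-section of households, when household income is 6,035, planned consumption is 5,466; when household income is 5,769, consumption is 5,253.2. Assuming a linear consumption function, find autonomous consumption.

a = 638

MPC = ΔC/ΔY = (5466 − 5253.2)/(6035 − 5769) = 212.8/266 = 0.8
a = C − MPC·Y = 5253.2 − 0.8(5769) = 5253.2 − 4615.2 = 638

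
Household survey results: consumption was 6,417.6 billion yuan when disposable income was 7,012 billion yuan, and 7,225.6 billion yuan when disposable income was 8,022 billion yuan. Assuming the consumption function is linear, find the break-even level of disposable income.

MPC = (7225.6 − 6417.6)/(8022 − 7012) = 808/1010 = 0.8
a = 6417.6 − 0.8(7012) = 6417.6 − 5609.6 = 808
Break-even: Y = a/(1−MPC) = 808/0.2 = 4040

Y = 4040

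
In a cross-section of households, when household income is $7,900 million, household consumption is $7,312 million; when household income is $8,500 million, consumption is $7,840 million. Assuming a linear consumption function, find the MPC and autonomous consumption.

MPC = 0.88; a = 360

MPC = ΔC/ΔY = (7840 − 7312)/(8500 − 7900) = 528/600 = 0.88
a = C − MPC·Y = 7312 − 0.88(7900) = 7312 − 6952 = 360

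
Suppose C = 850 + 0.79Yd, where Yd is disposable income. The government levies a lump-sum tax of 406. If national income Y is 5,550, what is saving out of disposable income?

S = 230.24

Yd = Y − T = 5550 − 406 = 5144
C = 850 + 0.79(5144) = 850 + 4063.76 = 4913.76
S = Yd − C = 5144 − 4913.76 = 230.24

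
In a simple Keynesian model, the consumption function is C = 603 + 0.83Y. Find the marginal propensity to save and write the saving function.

MPS = 1 − MPC = 1 − 0.83 = 0.17
S = Y − C = -603 + 0.17Y

MPS = 0.17; S = -603 + 0.17Y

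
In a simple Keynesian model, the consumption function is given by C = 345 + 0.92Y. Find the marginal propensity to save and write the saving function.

MPS = 0.08; S = -345 + 0.08Y

MPS = 1 − MPC = 1 − 0.92 = 0.08
S = Y − C = -345 + 0.08Y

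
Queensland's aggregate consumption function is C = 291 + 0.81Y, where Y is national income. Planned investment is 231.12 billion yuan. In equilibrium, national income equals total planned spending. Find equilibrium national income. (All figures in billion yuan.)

Y = C + I = 291 + 0.81Y + 231.12
Y − 0.81Y = 522.12
0.19Y = 522.12, so Y = 522.12/0.19 = 2748

Y = 2748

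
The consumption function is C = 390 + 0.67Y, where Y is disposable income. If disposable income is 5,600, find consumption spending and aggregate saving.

C = 4142; S = 1458

C = 390 + 0.67(5600) = 390 + 3752 = 4142
S = Y − C = 5600 − 4142 = 1458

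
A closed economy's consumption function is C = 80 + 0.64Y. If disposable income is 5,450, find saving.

C = 80 + 0.64(5450) = 80 + 3488 = 3568
S = Y − C = 5450 − 3568 = 1882

S = 1882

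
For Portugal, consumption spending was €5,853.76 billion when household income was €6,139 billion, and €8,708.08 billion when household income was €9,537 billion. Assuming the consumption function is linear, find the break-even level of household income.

Y = 4356.25

MPC = (8708.08 − 5853.76)/(9537 − 6139) = 2854.32/3398 = 0.84
a = 5853.76 − 0.84(6139) = 5853.76 − 5156.76 = 697
Break-even: Y = a/(1−MPC) = 697/0.16 = 4356.25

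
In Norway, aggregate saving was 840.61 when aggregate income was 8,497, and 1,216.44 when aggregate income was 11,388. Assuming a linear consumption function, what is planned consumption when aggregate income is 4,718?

C = 4368.66

MPS = ΔS/ΔY = (1216.44 − 840.61)/(11388 − 8497) = 375.83/2891 = 0.13
MPC = 1 − MPS = 0.87
Autonomous saving = 840.61 − 0.13(8497) = -264, so a = 264
C = 264 + 0.87(4718) = 264 + 4104.66 = 4368.66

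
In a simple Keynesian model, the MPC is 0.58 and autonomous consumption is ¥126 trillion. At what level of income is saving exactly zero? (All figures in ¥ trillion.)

Y = 300

At break-even, C = Y: 126 + 0.58Y = Y
0.42Y = 126, so Y = 126/0.42 = 300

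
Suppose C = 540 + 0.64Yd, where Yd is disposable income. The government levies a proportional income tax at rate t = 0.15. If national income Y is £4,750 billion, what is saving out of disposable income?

Yd = (1 − 0.15)(4750) = 0.85(4750) = 4037.5
C = 540 + 0.64(4037.5) = 540 + 2584 = 3124
S = Yd − C = 4037.5 − 3124 = 913.5

S = 913.5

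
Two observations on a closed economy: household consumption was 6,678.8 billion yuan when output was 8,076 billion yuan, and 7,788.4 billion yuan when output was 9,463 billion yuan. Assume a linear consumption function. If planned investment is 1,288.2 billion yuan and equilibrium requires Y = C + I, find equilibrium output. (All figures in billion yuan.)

Y = 7531

MPC = (7788.4 − 6678.8)/(9463 − 8076) = 1109.6/1387 = 0.8
a = 6678.8 − 0.8(8076) = 218
Equilibrium: Y = 218 + 0.8Y + 1288.2
0.2Y = 1506.2, so Y = 1506.2/0.2 = 7531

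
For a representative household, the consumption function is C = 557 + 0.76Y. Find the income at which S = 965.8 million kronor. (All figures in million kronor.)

S = Y − C = -557 + 0.24Y
-557 + 0.24Y = 965.8, so 0.24Y = 1522.8 and Y = 6345

Y = 6345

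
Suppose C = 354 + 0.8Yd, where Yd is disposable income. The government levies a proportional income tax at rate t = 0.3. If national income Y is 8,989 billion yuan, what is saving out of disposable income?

Yd = (1 − 0.3)(8989) = 0.7(8989) = 6292.3
C = 354 + 0.8(6292.3) = 354 + 5033.84 = 5387.84
S = Yd − C = 6292.3 − 5387.84 = 904.46

S = 904.46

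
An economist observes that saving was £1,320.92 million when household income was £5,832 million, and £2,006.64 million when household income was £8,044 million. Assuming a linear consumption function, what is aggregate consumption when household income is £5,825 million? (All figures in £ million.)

C = 4506.25

MPS = ΔS/ΔY = (2006.64 − 1320.92)/(8044 − 5832) = 685.72/2212 = 0.31
MPC = 1 − MPS = 0.69
Autonomous saving = 1320.92 − 0.31(5832) = -487, so a = 487
C = 487 + 0.69(5825) = 487 + 4019.25 = 4506.25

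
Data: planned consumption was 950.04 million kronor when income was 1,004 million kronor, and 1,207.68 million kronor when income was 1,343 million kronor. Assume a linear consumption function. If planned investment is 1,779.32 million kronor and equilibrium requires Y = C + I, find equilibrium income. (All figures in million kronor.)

Y = 8193

MPC = (1207.68 − 950.04)/(1343 − 1004) = 257.64/339 = 0.76
a = 950.04 − 0.76(1004) = 187
Equilibrium: Y = 187 + 0.76Y + 1779.32
0.24Y = 1966.32, so Y = 1966.32/0.24 = 8193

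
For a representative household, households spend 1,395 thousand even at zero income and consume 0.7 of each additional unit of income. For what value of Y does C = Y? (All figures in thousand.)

At break-even, C = Y: 1395 + 0.7Y = Y
0.3Y = 1395, so Y = 1395/0.3 = 4650

Y = 4650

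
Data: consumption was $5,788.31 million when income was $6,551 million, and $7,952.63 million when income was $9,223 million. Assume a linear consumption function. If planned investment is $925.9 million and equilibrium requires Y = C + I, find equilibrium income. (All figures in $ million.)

MPC = (7952.63 − 5788.31)/(9223 − 6551) = 2164.32/2672 = 0.81
a = 5788.31 − 0.81(6551) = 482
Equilibrium: Y = 482 + 0.81Y + 925.9
0.19Y = 1407.9, so Y = 1407.9/0.19 = 7410

Y = 7410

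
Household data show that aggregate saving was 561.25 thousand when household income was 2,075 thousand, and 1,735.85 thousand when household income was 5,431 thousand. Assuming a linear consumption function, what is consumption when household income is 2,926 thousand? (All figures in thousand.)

C = 2066.9

MPS = ΔS/ΔY = (1735.85 − 561.25)/(5431 − 2075) = 1174.6/3356 = 0.35
MPC = 1 − MPS = 0.65
Autonomous saving = 561.25 − 0.35(2075) = -165, so a = 165
C = 165 + 0.65(2926) = 165 + 1901.9 = 2066.9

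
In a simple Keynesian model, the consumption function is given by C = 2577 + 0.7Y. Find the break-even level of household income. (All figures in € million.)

Y = 8590

At break-even, C = Y: 2577 + 0.7Y = Y
0.3Y = 2577, so Y = 2577/0.3 = 8590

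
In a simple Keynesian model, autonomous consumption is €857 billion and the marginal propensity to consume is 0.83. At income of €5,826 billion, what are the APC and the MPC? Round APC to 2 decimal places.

MPC = 0.83 (the slope of the consumption function)
C = 857 + 0.83(5826) = 5692.58, so APC = 5692.58/5826 = 0.98

APC = 0.98; MPC = 0.83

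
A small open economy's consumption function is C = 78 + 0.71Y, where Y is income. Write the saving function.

S = -78 + 0.29Y

S = Y − C = Y − (78 + 0.71Y) = -78 + (1 − 0.71)Y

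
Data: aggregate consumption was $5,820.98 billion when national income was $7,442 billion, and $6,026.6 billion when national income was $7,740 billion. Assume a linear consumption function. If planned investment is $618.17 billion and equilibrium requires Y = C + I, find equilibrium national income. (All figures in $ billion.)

MPC = (6026.6 − 5820.98)/(7740 − 7442) = 205.62/298 = 0.69
a = 5820.98 − 0.69(7442) = 686
Equilibrium: Y = 686 + 0.69Y + 618.17
0.31Y = 1304.17, so Y = 1304.17/0.31 = 4207

Y = 4207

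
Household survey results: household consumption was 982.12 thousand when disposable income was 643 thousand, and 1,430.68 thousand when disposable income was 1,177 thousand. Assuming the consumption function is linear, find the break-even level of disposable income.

MPC = (1430.68 − 982.12)/(1177 − 643) = 448.56/534 = 0.84
a = 982.12 − 0.84(643) = 982.12 − 540.12 = 442
Break-even: Y = a/(1−MPC) = 442/0.16 = 2762.5

Y = 2762.5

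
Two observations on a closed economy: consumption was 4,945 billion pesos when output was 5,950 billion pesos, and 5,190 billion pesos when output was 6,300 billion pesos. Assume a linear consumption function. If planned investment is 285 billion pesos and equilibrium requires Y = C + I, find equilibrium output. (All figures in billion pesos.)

Y = 3550

MPC = (5190 − 4945)/(6300 − 5950) = 245/350 = 0.7
a = 4945 − 0.7(5950) = 780
Equilibrium: Y = 780 + 0.7Y + 285
0.3Y = 1065, so Y = 1065/0.3 = 3550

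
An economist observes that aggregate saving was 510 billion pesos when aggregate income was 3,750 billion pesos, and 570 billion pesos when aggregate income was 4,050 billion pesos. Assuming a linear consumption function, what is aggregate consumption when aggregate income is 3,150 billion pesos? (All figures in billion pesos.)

C = 2760

MPS = ΔS/ΔY = (570 − 510)/(4050 − 3750) = 60/300 = 0.2
MPC = 1 − MPS = 0.8
Autonomous saving = 510 − 0.2(3750) = -240, so a = 240
C = 240 + 0.8(3150) = 240 + 2520 = 2760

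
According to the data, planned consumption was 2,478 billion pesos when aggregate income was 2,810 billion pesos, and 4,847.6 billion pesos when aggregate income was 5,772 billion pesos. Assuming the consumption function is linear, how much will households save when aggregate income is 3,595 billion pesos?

S = 489

MPC = (4847.6 − 2478)/(5772 − 2810) = 2369.6/2962 = 0.8
a = 2478 − 0.8(2810) = 2478 − 2248 = 230
C = 230 + 0.8(3595) = 3106
S = 3595 − 3106 = 489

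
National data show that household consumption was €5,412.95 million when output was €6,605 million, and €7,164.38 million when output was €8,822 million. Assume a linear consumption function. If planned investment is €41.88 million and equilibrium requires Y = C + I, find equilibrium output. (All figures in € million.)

MPC = (7164.38 − 5412.95)/(8822 − 6605) = 1751.43/2217 = 0.79
a = 5412.95 − 0.79(6605) = 195
Equilibrium: Y = 195 + 0.79Y + 41.88
0.21Y = 236.88, so Y = 236.88/0.21 = 1128

Y = 1128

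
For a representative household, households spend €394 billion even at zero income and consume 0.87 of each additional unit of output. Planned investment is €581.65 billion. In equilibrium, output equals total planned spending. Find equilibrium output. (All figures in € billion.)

Y = 7505

Y = C + I = 394 + 0.87Y + 581.65
Y − 0.87Y = 975.65
0.13Y = 975.65, so Y = 975.65/0.13 = 7505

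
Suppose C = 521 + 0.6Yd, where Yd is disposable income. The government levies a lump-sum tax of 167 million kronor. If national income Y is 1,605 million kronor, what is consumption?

C = 1383.8

Yd = Y − T = 1605 − 167 = 1438
C = 521 + 0.6(1438) = 521 + 862.8 = 1383.8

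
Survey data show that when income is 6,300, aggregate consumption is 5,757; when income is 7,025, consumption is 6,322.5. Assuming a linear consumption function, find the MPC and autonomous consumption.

MPC = ΔC/ΔY = (6322.5 − 5757)/(7025 − 6300) = 565.5/725 = 0.78
a = C − MPC·Y = 5757 − 0.78(6300) = 5757 − 4914 = 843

MPC = 0.78; a = 843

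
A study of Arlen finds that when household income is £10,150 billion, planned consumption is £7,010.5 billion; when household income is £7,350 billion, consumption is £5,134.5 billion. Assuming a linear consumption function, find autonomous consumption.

MPC = ΔC/ΔY = (7010.5 − 5134.5)/(10150 − 7350) = 1876/2800 = 0.67
a = C − MPC·Y = 5134.5 − 0.67(7350) = 5134.5 − 4924.5 = 210

a = 210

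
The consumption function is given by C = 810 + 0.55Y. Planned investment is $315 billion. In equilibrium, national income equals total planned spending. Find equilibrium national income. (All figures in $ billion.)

Y = C + I = 810 + 0.55Y + 315
Y − 0.55Y = 1125
0.45Y = 1125, so Y = 1125/0.45 = 2500

Y = 2500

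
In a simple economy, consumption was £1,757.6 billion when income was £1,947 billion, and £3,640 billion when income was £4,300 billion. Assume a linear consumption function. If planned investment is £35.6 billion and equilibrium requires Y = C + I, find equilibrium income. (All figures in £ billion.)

Y = 1178

MPC = (3640 − 1757.6)/(4300 − 1947) = 1882.4/2353 = 0.8
a = 1757.6 − 0.8(1947) = 200
Equilibrium: Y = 200 + 0.8Y + 35.6
0.2Y = 235.6, so Y = 235.6/0.2 = 1178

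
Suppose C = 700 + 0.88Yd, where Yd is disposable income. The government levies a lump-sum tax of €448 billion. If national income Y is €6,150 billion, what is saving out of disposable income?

S = -15.76

Yd = Y − T = 6150 − 448 = 5702
C = 700 + 0.88(5702) = 700 + 5017.76 = 5717.76
S = Yd − C = 5702 − 5717.76 = -15.76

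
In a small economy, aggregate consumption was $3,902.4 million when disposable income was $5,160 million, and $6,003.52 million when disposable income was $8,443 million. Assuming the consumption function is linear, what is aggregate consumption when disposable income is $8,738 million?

MPC = (6003.52 − 3902.4)/(8443 − 5160) = 2101.12/3283 = 0.64
a = 3902.4 − 0.64(5160) = 3902.4 − 3302.4 = 600
C = 600 + 0.64(8738) = 600 + 5592.32 = 6192.32

C = 6192.32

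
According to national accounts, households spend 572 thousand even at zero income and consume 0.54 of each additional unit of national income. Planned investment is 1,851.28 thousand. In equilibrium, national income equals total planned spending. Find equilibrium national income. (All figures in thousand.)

Y = C + I = 572 + 0.54Y + 1851.28
Y − 0.54Y = 2423.28
0.46Y = 2423.28, so Y = 2423.28/0.46 = 5268

Y = 5268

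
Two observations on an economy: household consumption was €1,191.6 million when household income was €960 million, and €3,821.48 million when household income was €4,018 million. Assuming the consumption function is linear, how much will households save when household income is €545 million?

MPC = (3821.48 − 1191.6)/(4018 − 960) = 2629.88/3058 = 0.86
a = 1191.6 − 0.86(960) = 1191.6 − 825.6 = 366
C = 366 + 0.86(545) = 834.7
S = 545 − 834.7 = -289.7

S = -289.7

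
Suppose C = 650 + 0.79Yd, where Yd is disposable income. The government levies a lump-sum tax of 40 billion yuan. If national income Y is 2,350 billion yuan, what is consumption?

C = 2474.9

Yd = Y − T = 2350 − 40 = 2310
C = 650 + 0.79(2310) = 650 + 1824.9 = 2474.9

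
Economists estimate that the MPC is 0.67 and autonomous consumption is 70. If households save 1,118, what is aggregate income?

Y = 3600

S = Y − C = -70 + 0.33Y
-70 + 0.33Y = 1118, so 0.33Y = 1188 and Y = 3600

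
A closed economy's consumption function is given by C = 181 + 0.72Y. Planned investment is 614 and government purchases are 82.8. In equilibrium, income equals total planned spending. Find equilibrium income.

Y = C + I + G = 181 + 0.72Y + 614 + 82.8
Y − 0.72Y = 877.8
0.28Y = 877.8, so Y = 877.8/0.28 = 3135

Y = 3135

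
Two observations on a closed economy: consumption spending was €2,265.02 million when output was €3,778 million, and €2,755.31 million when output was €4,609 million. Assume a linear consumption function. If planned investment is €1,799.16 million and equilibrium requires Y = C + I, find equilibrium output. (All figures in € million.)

MPC = (2755.31 − 2265.02)/(4609 − 3778) = 490.29/831 = 0.59
a = 2265.02 − 0.59(3778) = 36
Equilibrium: Y = 36 + 0.59Y + 1799.16
0.41Y = 1835.16, so Y = 1835.16/0.41 = 4476

Y = 4476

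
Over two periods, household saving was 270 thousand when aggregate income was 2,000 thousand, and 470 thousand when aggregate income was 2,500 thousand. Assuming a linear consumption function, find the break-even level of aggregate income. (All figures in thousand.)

Y = 1325

MPS = ΔS/ΔY = (470 − 270)/(2500 − 2000) = 200/500 = 0.4
MPC = 1 − MPS = 0.6
From S(2000) = 270: −a + 0.4(2000) = 270, so a = 800 − 270 = 530
Break-even (S = 0): Y = a/MPS = 530/0.4 = 1325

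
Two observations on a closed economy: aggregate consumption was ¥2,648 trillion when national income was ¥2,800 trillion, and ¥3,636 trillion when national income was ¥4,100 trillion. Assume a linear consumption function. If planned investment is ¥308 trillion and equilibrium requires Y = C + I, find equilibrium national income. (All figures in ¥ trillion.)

Y = 3450

MPC = (3636 − 2648)/(4100 − 2800) = 988/1300 = 0.76
a = 2648 − 0.76(2800) = 520
Equilibrium: Y = 520 + 0.76Y + 308
0.24Y = 828, so Y = 828/0.24 = 3450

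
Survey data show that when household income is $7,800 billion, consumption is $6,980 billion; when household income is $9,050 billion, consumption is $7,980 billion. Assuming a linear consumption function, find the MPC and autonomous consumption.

MPC = 0.8; a = 740

MPC = ΔC/ΔY = (7980 − 6980)/(9050 − 7800) = 1000/1250 = 0.8
a = C − MPC·Y = 6980 − 0.8(7800) = 6980 − 6240 = 740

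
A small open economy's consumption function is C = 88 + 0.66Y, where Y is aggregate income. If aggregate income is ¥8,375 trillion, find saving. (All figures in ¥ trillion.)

C = 88 + 0.66(8375) = 88 + 5527.5 = 5615.5
S = Y − C = 8375 − 5615.5 = 2759.5

S = 2759.5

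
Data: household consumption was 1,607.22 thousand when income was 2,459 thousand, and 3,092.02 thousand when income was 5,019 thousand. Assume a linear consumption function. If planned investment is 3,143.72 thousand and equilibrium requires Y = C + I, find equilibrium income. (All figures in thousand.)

MPC = (3092.02 − 1607.22)/(5019 − 2459) = 1484.8/2560 = 0.58
a = 1607.22 − 0.58(2459) = 181
Equilibrium: Y = 181 + 0.58Y + 3143.72
0.42Y = 3324.72, so Y = 3324.72/0.42 = 7916

Y = 7916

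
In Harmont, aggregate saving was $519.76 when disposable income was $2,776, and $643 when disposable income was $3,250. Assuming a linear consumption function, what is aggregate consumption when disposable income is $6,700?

MPS = ΔS/ΔY = (643 − 519.76)/(3250 − 2776) = 123.24/474 = 0.26
MPC = 1 − MPS = 0.74
Autonomous saving = 519.76 − 0.26(2776) = -202, so a = 202
C = 202 + 0.74(6700) = 202 + 4958 = 5160

C = 5160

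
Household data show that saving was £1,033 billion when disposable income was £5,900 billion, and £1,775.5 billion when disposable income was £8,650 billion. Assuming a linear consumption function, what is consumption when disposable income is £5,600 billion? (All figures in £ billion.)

C = 4648

MPS = ΔS/ΔY = (1775.5 − 1033)/(8650 − 5900) = 742.5/2750 = 0.27
MPC = 1 − MPS = 0.73
Autonomous saving = 1033 − 0.27(5900) = -560, so a = 560
C = 560 + 0.73(5600) = 560 + 4088 = 4648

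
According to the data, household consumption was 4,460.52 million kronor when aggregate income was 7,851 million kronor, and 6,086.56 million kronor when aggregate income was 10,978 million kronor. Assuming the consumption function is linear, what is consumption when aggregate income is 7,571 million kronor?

MPC = (6086.56 − 4460.52)/(10978 − 7851) = 1626.04/3127 = 0.52
a = 4460.52 − 0.52(7851) = 4460.52 − 4082.52 = 378
C = 378 + 0.52(7571) = 378 + 3936.92 = 4314.92

C = 4314.92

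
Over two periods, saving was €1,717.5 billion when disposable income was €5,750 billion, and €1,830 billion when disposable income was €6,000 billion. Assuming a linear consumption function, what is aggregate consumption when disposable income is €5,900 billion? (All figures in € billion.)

MPS = ΔS/ΔY = (1830 − 1717.5)/(6000 − 5750) = 112.5/250 = 0.45
MPC = 1 − MPS = 0.55
Autonomous saving = 1717.5 − 0.45(5750) = -870, so a = 870
C = 870 + 0.55(5900) = 870 + 3245 = 4115

C = 4115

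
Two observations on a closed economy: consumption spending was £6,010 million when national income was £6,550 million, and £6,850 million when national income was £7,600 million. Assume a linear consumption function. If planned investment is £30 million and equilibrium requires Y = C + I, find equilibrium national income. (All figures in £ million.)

MPC = (6850 − 6010)/(7600 − 6550) = 840/1050 = 0.8
a = 6010 − 0.8(6550) = 770
Equilibrium: Y = 770 + 0.8Y + 30
0.2Y = 800, so Y = 800/0.2 = 4000

Y = 4000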